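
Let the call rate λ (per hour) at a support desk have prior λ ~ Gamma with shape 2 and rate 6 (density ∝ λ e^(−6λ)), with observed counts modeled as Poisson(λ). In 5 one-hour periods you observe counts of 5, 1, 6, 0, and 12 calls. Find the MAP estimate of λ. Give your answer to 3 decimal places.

Σxᵢ = 5+1+6+0+12 = 24, with n = 5.
Posterior ∝ λe^(−6λ) · λ^24e^(−5λ) = λ^25e^(−11λ), i.e. Gamma(shape=26, rate=11).
The mode of a Gamma(a, b) with a ≥ 1 (shape–rate) is (a−1)/b = 25/11 ≈ 2.273.

λ̂_MAP = 2.273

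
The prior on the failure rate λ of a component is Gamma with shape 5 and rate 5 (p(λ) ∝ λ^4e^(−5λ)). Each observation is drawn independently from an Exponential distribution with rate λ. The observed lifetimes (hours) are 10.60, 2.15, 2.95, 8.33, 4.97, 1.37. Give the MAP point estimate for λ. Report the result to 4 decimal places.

λ̂_MAP = 0.2827

The Exponential(rate=λ) likelihood is ∝ λ^n e^(−λΣtᵢ). Here n = 6 and Σtᵢ = 10.60 + 2.15 + 2.95 + 8.33 + 4.97 + 1.37 = 30.37.
Posterior ∝ λ^4e^(−5λ) · λ^6e^(−30.37λ) = λ^10e^(−35.37λ), i.e. Gamma(11, 35.37).
Mode = (a−1)/b = 10/35.37 ≈ 0.2827.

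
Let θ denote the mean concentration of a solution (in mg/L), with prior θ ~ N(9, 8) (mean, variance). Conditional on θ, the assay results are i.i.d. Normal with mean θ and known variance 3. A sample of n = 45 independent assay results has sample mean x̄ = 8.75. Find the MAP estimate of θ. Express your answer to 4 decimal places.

θ̂_MAP = 8.7521

n = 45, x̄ = 8.75.
For a Normal prior and Normal likelihood with known variance, the posterior is Normal; its mode equals its mean, the precision-weighted average.
Prior precision 1/σ₀² = 1/8 = 0.125; data precision n/σ² = 45/3 = 15.
θ̂ = (0.125·9 + 15·8.75) / (0.125 + 15) = 132.375/15.125 = 1059/121 ≈ 8.7521.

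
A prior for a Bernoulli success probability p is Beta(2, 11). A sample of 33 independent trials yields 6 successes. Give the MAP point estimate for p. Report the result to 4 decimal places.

p̂_MAP = 0.1591

Prior: Beta(2, 11).
Data: 6 successes in 33 trials. The binomial likelihood contributes p^6(1−p)^27, so the posterior is Beta(2+6, 11+27) = Beta(8, 38).
For Beta(a, b) with a, b > 1 the mode is (a−1)/(a+b−2) = 7/44 ≈ 0.1591.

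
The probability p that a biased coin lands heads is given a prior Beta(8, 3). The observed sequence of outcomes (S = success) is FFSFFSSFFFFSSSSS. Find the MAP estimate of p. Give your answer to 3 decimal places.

Prior: Beta(8, 3).
Data: 8 successes in 16 trials (from the sequence). The binomial likelihood contributes p^8(1−p)^8, so the posterior is Beta(8+8, 3+8) = Beta(16, 11).
For Beta(a, b) with a, b > 1 the mode is (a−1)/(a+b−2) = 15/25 ≈ 0.600.

p̂_MAP = 0.600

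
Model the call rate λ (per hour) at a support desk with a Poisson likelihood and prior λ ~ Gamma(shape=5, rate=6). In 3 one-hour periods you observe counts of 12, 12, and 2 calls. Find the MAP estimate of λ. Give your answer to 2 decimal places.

Σxᵢ = 12+12+2 = 26, with n = 3.
Posterior ∝ λ^4e^(−6λ) · λ^26e^(−3λ) = λ^30e^(−9λ), i.e. Gamma(shape=31, rate=9).
The mode of a Gamma(a, b) with a ≥ 1 (shape–rate) is (a−1)/b = 30/9 ≈ 3.33.

λ̂_MAP = 3.33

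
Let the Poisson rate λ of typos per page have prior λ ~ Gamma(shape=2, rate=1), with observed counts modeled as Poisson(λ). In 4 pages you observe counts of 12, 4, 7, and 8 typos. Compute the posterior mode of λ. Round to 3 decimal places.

Σxᵢ = 12+4+7+8 = 31, with n = 4.
Posterior ∝ λe^(−1λ) · λ^31e^(−4λ) = λ^32e^(−5λ), i.e. Gamma(shape=33, rate=5).
The mode of a Gamma(a, b) with a ≥ 1 (shape–rate) is (a−1)/b = 32/5 ≈ 6.400.

λ̂_MAP = 6.400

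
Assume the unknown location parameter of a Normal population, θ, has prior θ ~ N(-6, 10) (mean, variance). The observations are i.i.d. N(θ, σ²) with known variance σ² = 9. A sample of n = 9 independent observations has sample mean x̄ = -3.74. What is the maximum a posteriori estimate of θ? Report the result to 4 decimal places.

n = 9, x̄ = -3.74.
For a Normal prior and Normal likelihood with known variance, the posterior is Normal; its mode equals its mean, the precision-weighted average.
Prior precision 1/σ₀² = 1/10 = 0.1; data precision n/σ² = 9/9 = 1.
θ̂ = (0.1·(-6) + 1·(-3.74)) / (0.1 + 1) = (-4.34)/1.1 = -217/55 ≈ -3.9455.

θ̂_MAP = -3.9455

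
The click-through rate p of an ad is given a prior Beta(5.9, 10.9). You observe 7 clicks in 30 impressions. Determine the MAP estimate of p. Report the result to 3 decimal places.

Prior: Beta(5.9, 10.9).
Data: 7 successes in 30 trials. The binomial likelihood contributes p^7(1−p)^23, so the posterior is Beta(5.9+7, 10.9+23) = Beta(12.9, 33.9).
For Beta(a, b) with a, b > 1 the mode is (a−1)/(a+b−2) = 11.9/44.8 ≈ 0.266.

p̂_MAP = 0.266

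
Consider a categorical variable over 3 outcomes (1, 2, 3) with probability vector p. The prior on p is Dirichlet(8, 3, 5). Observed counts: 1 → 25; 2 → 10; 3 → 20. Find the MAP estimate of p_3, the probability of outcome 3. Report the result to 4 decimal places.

The posterior is Dirichlet(αᵢ + nᵢ) = Dirichlet(33, 13, 25).
For a Dirichlet(a₁,…,a_K) with all aᵢ > 1, the mode has j-th component (aⱼ − 1)/(Σaᵢ − K).
Here Σaᵢ = 71 and K = 3, so p_3 = (25 − 1)/(71 − 3) = 24/68 ≈ 0.3529.

MAP estimate: 0.3529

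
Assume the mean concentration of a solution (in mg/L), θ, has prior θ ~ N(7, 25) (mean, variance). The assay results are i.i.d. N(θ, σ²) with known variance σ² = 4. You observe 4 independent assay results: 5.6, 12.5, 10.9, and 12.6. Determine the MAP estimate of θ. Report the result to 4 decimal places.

n = 4; x̄ = (5.6 + 12.5 + 10.9 + 12.6)/4 = 41.6/4 = 10.4.
For a Normal prior and Normal likelihood with known variance, the posterior is Normal; its mode equals its mean, the precision-weighted average.
Prior precision 1/σ₀² = 1/25 = 0.04; data precision n/σ² = 4/4 = 1.
θ̂ = (0.04·7 + 1·10.4) / (0.04 + 1) = 10.68/1.04 = 267/26 ≈ 10.2692.

θ̂_MAP = 10.2692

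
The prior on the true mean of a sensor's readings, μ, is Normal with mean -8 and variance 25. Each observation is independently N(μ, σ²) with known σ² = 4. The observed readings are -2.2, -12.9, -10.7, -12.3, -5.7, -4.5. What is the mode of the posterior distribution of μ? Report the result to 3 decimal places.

μ̂_MAP = -8.049

n = 6; x̄ = ((-2.2) + (-12.9) + (-10.7) + (-12.3) + (-5.7) + (-4.5))/6 = -48.3/6 = -8.05.
For a Normal prior and Normal likelihood with known variance, the posterior is Normal; its mode equals its mean, the precision-weighted average.
Prior precision 1/σ₀² = 1/25 = 0.04; data precision n/σ² = 6/4 = 1.5.
μ̂ = (0.04·(-8) + 1.5·(-8.05)) / (0.04 + 1.5) = (-12.395)/1.54 = -2479/308 ≈ -8.049.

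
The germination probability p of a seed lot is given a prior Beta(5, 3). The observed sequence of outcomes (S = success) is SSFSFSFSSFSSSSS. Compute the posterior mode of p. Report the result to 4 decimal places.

p̂_MAP = 0.7143

Prior: Beta(5, 3).
Data: 11 successes in 15 trials (from the sequence). The binomial likelihood contributes p^11(1−p)^4, so the posterior is Beta(5+11, 3+4) = Beta(16, 7).
For Beta(a, b) with a, b > 1 the mode is (a−1)/(a+b−2) = 15/21 ≈ 0.7143.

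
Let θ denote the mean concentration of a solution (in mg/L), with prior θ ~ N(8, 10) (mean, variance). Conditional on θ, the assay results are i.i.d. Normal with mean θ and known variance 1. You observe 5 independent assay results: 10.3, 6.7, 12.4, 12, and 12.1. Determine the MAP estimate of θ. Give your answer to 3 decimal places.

n = 5; x̄ = (10.3 + 6.7 + 12.4 + 12 + 12.1)/5 = 53.5/5 = 10.7.
For a Normal prior and Normal likelihood with known variance, the posterior is Normal; its mode equals its mean, the precision-weighted average.
Prior precision 1/σ₀² = 1/10 = 0.1; data precision n/σ² = 5/1 = 5.
θ̂ = (0.1·8 + 5·10.7) / (0.1 + 5) = 54.3/5.1 = 181/17 ≈ 10.647.

θ̂_MAP = 10.647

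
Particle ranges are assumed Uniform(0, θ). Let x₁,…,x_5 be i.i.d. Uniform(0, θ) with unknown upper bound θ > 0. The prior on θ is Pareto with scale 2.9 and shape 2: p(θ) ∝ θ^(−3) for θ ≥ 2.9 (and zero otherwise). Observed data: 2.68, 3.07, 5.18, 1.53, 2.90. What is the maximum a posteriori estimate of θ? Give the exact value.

θ̂_MAP = 5.18

The Uniform(0, θ) likelihood is θ^(−n) for θ ≥ max(xᵢ), zero otherwise. Here max(xᵢ) = 5.18.
Posterior ∝ θ^(−3) · θ^(−5) = θ^(−8) on θ ≥ max(2.9, 5.18) = 5.18.
This density is strictly decreasing in θ, so the posterior mode lies at the lower boundary of the support.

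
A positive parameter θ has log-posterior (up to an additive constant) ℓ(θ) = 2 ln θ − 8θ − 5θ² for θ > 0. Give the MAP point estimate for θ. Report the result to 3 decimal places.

θ̂_MAP = 0.200

ℓ'(θ) = 2/θ − 8 − 10θ. Setting this to zero and multiplying by θ: 10θ² + 8θ − 2 = 0.
θ = (−8 + √(8² + 4·10·2)) / (2·10) = (−8 + √144) / 20 = (−8 + 12)/20 = 1/5.
ℓ''(θ) = −2/θ² − 10 < 0, confirming a maximum.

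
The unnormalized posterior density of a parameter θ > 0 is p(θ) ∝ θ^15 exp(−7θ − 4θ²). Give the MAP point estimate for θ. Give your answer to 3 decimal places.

ℓ'(θ) = 15/θ − 7 − 8θ. Setting this to zero and multiplying by θ: 8θ² + 7θ − 15 = 0.
θ = (−7 + √(7² + 4·8·15)) / (2·8) = (−7 + √529) / 16 = (−7 + 23)/16 = 1.
ℓ''(θ) = −15/θ² − 8 < 0, confirming a maximum.

θ̂_MAP = 1.000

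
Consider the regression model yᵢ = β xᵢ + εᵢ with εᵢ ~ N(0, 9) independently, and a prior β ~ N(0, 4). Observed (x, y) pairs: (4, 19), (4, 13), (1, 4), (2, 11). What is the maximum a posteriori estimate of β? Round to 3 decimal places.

β̂_MAP = 3.924

log p(β | y) = −Σ(yᵢ − βxᵢ)²/(2·9) − β²/(2·4) + const.
Setting the derivative to zero: Σxᵢ(yᵢ − βxᵢ)/9 − β/4 = 0, so β = Σxᵢyᵢ / (Σxᵢ² + σ²/τ²).
Σxᵢyᵢ = 4·19 + 4·13 + 1·4 + 2·11 = 154; Σxᵢ² = 37; σ²/τ² = 2.25.
β̂_MAP = 154 / (37 + 2.25) = 154/39.25 ≈ 3.924.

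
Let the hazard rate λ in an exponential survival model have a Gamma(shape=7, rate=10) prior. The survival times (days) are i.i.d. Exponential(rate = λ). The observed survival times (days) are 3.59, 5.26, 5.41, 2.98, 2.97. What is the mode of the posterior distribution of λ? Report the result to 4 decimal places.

The Exponential(rate=λ) likelihood is ∝ λ^n e^(−λΣtᵢ). Here n = 5 and Σtᵢ = 3.59 + 5.26 + 5.41 + 2.98 + 2.97 = 20.21.
Posterior ∝ λ^6e^(−10λ) · λ^5e^(−20.21λ) = λ^11e^(−30.21λ), i.e. Gamma(12, 30.21).
Mode = (a−1)/b = 11/30.21 ≈ 0.3641.

λ̂_MAP = 0.3641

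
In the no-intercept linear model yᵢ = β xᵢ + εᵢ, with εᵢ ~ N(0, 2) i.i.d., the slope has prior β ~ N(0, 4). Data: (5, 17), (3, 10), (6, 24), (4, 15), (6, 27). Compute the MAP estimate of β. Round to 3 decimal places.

log p(β | y) = −Σ(yᵢ − βxᵢ)²/(2·2) − β²/(2·4) + const.
Setting the derivative to zero: Σxᵢ(yᵢ − βxᵢ)/2 − β/4 = 0, so β = Σxᵢyᵢ / (Σxᵢ² + σ²/τ²).
Σxᵢyᵢ = 5·17 + 3·10 + 6·24 + 4·15 + 6·27 = 481; Σxᵢ² = 122; σ²/τ² = 0.5.
β̂_MAP = 481 / (122 + 0.5) = 481/122.5 ≈ 3.927.

β̂_MAP = 3.927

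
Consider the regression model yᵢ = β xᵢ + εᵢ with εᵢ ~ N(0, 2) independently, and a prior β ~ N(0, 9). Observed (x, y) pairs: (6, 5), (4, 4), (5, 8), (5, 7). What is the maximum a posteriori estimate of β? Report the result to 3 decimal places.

log p(β | y) = −Σ(yᵢ − βxᵢ)²/(2·2) − β²/(2·9) + const.
Setting the derivative to zero: Σxᵢ(yᵢ − βxᵢ)/2 − β/9 = 0, so β = Σxᵢyᵢ / (Σxᵢ² + σ²/τ²).
Σxᵢyᵢ = 6·5 + 4·4 + 5·8 + 5·7 = 121; Σxᵢ² = 102; σ²/τ² = 2/9.
β̂_MAP = 121 / (102 + 2/9) = 121/(920/9) = 1089/920 ≈ 1.184.

β̂_MAP = 1.184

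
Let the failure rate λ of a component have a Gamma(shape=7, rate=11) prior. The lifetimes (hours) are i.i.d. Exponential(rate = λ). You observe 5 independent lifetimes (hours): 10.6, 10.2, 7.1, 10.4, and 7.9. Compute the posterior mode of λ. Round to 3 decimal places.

The Exponential(rate=λ) likelihood is ∝ λ^n e^(−λΣtᵢ). Here n = 5 and Σtᵢ = 10.6 + 10.2 + 7.1 + 10.4 + 7.9 = 46.2.
Posterior ∝ λ^6e^(−11λ) · λ^5e^(−46.2λ) = λ^11e^(−57.2λ), i.e. Gamma(12, 57.2).
Mode = (a−1)/b = 11/57.2 ≈ 0.192.

λ̂_MAP = 0.192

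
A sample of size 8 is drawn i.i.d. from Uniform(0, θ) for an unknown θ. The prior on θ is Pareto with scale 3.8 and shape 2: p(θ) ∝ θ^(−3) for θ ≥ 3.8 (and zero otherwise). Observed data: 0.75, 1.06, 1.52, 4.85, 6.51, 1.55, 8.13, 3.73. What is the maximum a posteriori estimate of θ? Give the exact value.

θ̂_MAP = 8.13

The Uniform(0, θ) likelihood is θ^(−n) for θ ≥ max(xᵢ), zero otherwise. Here max(xᵢ) = 8.13.
Posterior ∝ θ^(−3) · θ^(−8) = θ^(−11) on θ ≥ max(3.8, 8.13) = 8.13.
This density is strictly decreasing in θ, so the posterior mode lies at the lower boundary of the support.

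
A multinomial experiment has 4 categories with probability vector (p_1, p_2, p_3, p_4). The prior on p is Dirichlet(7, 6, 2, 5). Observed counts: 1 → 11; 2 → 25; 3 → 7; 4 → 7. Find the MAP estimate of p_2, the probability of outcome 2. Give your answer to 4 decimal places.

MAP estimate: 0.4545

The posterior is Dirichlet(αᵢ + nᵢ) = Dirichlet(18, 31, 9, 12).
For a Dirichlet(a₁,…,a_K) with all aᵢ > 1, the mode has j-th component (aⱼ − 1)/(Σaᵢ − K).
Here Σaᵢ = 70 and K = 4, so p_2 = (31 − 1)/(70 − 4) = 30/66 ≈ 0.4545.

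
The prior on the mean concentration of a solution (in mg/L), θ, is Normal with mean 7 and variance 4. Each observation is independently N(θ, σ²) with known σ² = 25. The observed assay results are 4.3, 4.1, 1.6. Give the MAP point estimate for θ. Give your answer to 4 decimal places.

θ̂_MAP = 5.8108

n = 3; x̄ = (4.3 + 4.1 + 1.6)/3 = 10/3 = 10/3 ≈ 3.3333.
For a Normal prior and Normal likelihood with known variance, the posterior is Normal; its mode equals its mean, the precision-weighted average.
Prior precision 1/σ₀² = 1/4 = 0.25; data precision n/σ² = 3/25 = 0.12.
θ̂ = (0.25·7 + 0.12·(10/3)) / (0.25 + 0.12) = 2.15/0.37 = 215/37 ≈ 5.8108.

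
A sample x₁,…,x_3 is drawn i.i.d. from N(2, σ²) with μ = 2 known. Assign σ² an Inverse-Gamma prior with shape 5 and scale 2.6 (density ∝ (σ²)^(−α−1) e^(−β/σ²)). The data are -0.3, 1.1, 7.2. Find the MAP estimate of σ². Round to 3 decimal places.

Sum of squared deviations about the known mean: SS = (-0.3−2)² + (1.1−2)² + (7.2−2)² = 33.14.
The Normal likelihood contributes (σ²)^(−n/2) exp(−SS/(2σ²)), so the posterior is Inverse-Gamma(α + n/2, β + SS/2) = Inverse-Gamma(6.5, 19.17).
The mode of Inverse-Gamma(a, b) is b/(a+1) = 19.17/7.5 ≈ 2.556.

σ̂²_MAP = 2.556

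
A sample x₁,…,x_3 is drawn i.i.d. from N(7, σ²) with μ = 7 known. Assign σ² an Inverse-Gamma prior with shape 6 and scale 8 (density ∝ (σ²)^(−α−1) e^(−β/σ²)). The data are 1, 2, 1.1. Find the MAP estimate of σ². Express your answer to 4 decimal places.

Sum of squared deviations about the known mean: SS = (1−7)² + (2−7)² + (1.1−7)² = 95.81.
The Normal likelihood contributes (σ²)^(−n/2) exp(−SS/(2σ²)), so the posterior is Inverse-Gamma(α + n/2, β + SS/2) = Inverse-Gamma(7.5, 55.905).
The mode of Inverse-Gamma(a, b) is b/(a+1) = 55.905/8.5 ≈ 6.5771.

σ̂²_MAP = 6.5771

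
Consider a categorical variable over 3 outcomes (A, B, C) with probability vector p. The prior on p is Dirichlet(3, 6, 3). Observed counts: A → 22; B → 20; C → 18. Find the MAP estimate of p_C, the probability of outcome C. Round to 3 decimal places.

MAP estimate of p_C = 0.290

The posterior is Dirichlet(αᵢ + nᵢ) = Dirichlet(25, 26, 21).
For a Dirichlet(a₁,…,a_K) with all aᵢ > 1, the mode has j-th component (aⱼ − 1)/(Σaᵢ − K).
Here Σaᵢ = 72 and K = 3, so p_C = (21 − 1)/(72 − 3) = 20/69 ≈ 0.290.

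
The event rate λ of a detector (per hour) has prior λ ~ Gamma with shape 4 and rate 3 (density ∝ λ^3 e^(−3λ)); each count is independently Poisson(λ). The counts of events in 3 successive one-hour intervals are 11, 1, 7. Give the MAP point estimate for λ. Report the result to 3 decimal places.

Σxᵢ = 11+1+7 = 19, with n = 3.
Posterior ∝ λ^3e^(−3λ) · λ^19e^(−3λ) = λ^22e^(−6λ), i.e. Gamma(shape=23, rate=6).
The mode of a Gamma(a, b) with a ≥ 1 (shape–rate) is (a−1)/b = 22/6 ≈ 3.667.

λ̂_MAP = 3.667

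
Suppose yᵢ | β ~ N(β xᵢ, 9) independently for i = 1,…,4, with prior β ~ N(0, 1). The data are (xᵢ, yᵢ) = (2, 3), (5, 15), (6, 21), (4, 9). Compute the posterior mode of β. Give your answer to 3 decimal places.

β̂_MAP = 2.700

log p(β | y) = −Σ(yᵢ − βxᵢ)²/(2·9) − β²/(2·1) + const.
Setting the derivative to zero: Σxᵢ(yᵢ − βxᵢ)/9 − β/1 = 0, so β = Σxᵢyᵢ / (Σxᵢ² + σ²/τ²).
Σxᵢyᵢ = 2·3 + 5·15 + 6·21 + 4·9 = 243; Σxᵢ² = 81; σ²/τ² = 9.
β̂_MAP = 243 / (81 + 9) = 243/90 ≈ 2.700.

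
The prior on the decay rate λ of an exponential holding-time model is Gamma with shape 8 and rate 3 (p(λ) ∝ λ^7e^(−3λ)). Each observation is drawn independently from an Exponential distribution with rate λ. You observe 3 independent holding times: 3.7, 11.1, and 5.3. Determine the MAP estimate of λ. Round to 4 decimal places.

λ̂_MAP = 0.4329

The Exponential(rate=λ) likelihood is ∝ λ^n e^(−λΣtᵢ). Here n = 3 and Σtᵢ = 3.7 + 11.1 + 5.3 = 20.1.
Posterior ∝ λ^7e^(−3λ) · λ^3e^(−20.1λ) = λ^10e^(−23.1λ), i.e. Gamma(11, 23.1).
Mode = (a−1)/b = 10/23.1 ≈ 0.4329.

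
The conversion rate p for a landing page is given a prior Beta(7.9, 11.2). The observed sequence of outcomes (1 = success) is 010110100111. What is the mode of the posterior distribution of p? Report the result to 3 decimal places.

Prior: Beta(7.9, 11.2).
Data: 7 successes in 12 trials (from the sequence). The binomial likelihood contributes p^7(1−p)^5, so the posterior is Beta(7.9+7, 11.2+5) = Beta(14.9, 16.2).
For Beta(a, b) with a, b > 1 the mode is (a−1)/(a+b−2) = 13.9/29.1 ≈ 0.478.

p̂_MAP = 0.478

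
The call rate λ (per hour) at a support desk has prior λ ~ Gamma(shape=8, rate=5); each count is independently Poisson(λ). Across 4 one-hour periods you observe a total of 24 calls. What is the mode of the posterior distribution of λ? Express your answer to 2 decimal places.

λ̂_MAP = 3.44

Σxᵢ = 24, n = 4.
Posterior ∝ λ^7e^(−5λ) · λ^24e^(−4λ) = λ^31e^(−9λ), i.e. Gamma(shape=32, rate=9).
The mode of a Gamma(a, b) with a ≥ 1 (shape–rate) is (a−1)/b = 31/9 ≈ 3.44.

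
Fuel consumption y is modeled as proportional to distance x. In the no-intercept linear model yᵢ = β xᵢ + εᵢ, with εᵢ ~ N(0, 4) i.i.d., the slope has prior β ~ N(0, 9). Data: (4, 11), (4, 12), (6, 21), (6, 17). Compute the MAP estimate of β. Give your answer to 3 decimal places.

log p(β | y) = −Σ(yᵢ − βxᵢ)²/(2·4) − β²/(2·9) + const.
Setting the derivative to zero: Σxᵢ(yᵢ − βxᵢ)/4 − β/9 = 0, so β = Σxᵢyᵢ / (Σxᵢ² + σ²/τ²).
Σxᵢyᵢ = 4·11 + 4·12 + 6·21 + 6·17 = 320; Σxᵢ² = 104; σ²/τ² = 4/9.
β̂_MAP = 320 / (104 + 4/9) = 320/(940/9) = 144/47 ≈ 3.064.

β̂_MAP = 3.064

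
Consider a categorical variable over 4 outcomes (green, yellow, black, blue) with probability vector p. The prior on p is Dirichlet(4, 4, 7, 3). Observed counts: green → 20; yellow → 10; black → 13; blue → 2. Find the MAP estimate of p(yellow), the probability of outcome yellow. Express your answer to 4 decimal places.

The posterior is Dirichlet(αᵢ + nᵢ) = Dirichlet(24, 14, 20, 5).
For a Dirichlet(a₁,…,a_K) with all aᵢ > 1, the mode has j-th component (aⱼ − 1)/(Σaᵢ − K).
Here Σaᵢ = 63 and K = 4, so p(yellow) = (14 − 1)/(63 − 4) = 13/59 ≈ 0.2203.

MAP estimate of p(yellow) = 0.2203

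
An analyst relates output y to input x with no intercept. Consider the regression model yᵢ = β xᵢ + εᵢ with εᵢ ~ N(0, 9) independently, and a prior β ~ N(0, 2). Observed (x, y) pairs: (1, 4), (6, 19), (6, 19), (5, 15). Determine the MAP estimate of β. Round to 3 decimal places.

β̂_MAP = 2.995

log p(β | y) = −Σ(yᵢ − βxᵢ)²/(2·9) − β²/(2·2) + const.
Setting the derivative to zero: Σxᵢ(yᵢ − βxᵢ)/9 − β/2 = 0, so β = Σxᵢyᵢ / (Σxᵢ² + σ²/τ²).
Σxᵢyᵢ = 1·4 + 6·19 + 6·19 + 5·15 = 307; Σxᵢ² = 98; σ²/τ² = 4.5.
β̂_MAP = 307 / (98 + 4.5) = 307/102.5 ≈ 2.995.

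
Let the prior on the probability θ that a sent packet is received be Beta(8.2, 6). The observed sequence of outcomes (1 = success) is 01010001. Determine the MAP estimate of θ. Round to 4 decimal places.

θ̂_MAP = 0.5050

Prior: Beta(8.2, 6).
Data: 3 successes in 8 trials (from the sequence). The binomial likelihood contributes θ^3(1−θ)^5, so the posterior is Beta(8.2+3, 6+5) = Beta(11.2, 11).
For Beta(a, b) with a, b > 1 the mode is (a−1)/(a+b−2) = 10.2/20.2 ≈ 0.5050.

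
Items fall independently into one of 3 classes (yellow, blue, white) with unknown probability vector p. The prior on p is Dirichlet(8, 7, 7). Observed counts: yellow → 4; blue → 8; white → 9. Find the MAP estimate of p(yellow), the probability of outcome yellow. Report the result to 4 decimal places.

MAP estimate of p(yellow) = 0.2750

The posterior is Dirichlet(αᵢ + nᵢ) = Dirichlet(12, 15, 16).
For a Dirichlet(a₁,…,a_K) with all aᵢ > 1, the mode has j-th component (aⱼ − 1)/(Σaᵢ − K).
Here Σaᵢ = 43 and K = 3, so p(yellow) = (12 − 1)/(43 − 3) = 11/40 ≈ 0.2750.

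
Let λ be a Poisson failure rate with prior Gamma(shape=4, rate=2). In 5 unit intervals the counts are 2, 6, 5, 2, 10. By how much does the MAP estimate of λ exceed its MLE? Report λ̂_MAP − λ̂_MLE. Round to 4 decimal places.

MAP − MLE = -1.0000

Σxᵢ = 25. Posterior is Gamma(29, 7); MAP = (29−1)/7 = 28/7 ≈ 4.00000.
MLE = x̄ = 25/5 ≈ 5.00000.
Difference = 28/7 − 25/5 = -1 ≈ -1.0000.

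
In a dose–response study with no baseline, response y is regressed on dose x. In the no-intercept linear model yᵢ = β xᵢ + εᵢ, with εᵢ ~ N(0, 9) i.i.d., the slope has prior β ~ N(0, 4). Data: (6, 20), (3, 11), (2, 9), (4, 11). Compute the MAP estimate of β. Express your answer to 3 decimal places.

β̂_MAP = 3.197

log p(β | y) = −Σ(yᵢ − βxᵢ)²/(2·9) − β²/(2·4) + const.
Setting the derivative to zero: Σxᵢ(yᵢ − βxᵢ)/9 − β/4 = 0, so β = Σxᵢyᵢ / (Σxᵢ² + σ²/τ²).
Σxᵢyᵢ = 6·20 + 3·11 + 2·9 + 4·11 = 215; Σxᵢ² = 65; σ²/τ² = 2.25.
β̂_MAP = 215 / (65 + 2.25) = 215/67.25 ≈ 3.197.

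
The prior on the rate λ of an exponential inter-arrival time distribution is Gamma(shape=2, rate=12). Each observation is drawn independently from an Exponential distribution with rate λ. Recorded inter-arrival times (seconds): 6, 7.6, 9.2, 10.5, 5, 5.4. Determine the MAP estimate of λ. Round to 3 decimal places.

λ̂_MAP = 0.126

The Exponential(rate=λ) likelihood is ∝ λ^n e^(−λΣtᵢ). Here n = 6 and Σtᵢ = 6 + 7.6 + 9.2 + 10.5 + 5 + 5.4 = 43.7.
Posterior ∝ λe^(−12λ) · λ^6e^(−43.7λ) = λ^7e^(−55.7λ), i.e. Gamma(8, 55.7).
Mode = (a−1)/b = 7/55.7 ≈ 0.126.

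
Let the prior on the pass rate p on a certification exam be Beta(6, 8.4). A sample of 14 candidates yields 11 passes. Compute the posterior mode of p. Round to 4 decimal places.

Prior: Beta(6, 8.4).
Data: 11 successes in 14 trials. The binomial likelihood contributes p^11(1−p)^3, so the posterior is Beta(6+11, 8.4+3) = Beta(17, 11.4).
For Beta(a, b) with a, b > 1 the mode is (a−1)/(a+b−2) = 16/26.4 ≈ 0.6061.

p̂_MAP = 0.6061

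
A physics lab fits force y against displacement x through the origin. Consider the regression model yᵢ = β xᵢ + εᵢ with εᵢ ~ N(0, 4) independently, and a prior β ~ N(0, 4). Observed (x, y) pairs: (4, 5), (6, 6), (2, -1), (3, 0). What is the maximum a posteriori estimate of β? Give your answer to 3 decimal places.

β̂_MAP = 0.818

log p(β | y) = −Σ(yᵢ − βxᵢ)²/(2·4) − β²/(2·4) + const.
Setting the derivative to zero: Σxᵢ(yᵢ − βxᵢ)/4 − β/4 = 0, so β = Σxᵢyᵢ / (Σxᵢ² + σ²/τ²).
Σxᵢyᵢ = 4·5 + 6·6 + 2·(-1) + 3·0 = 54; Σxᵢ² = 65; σ²/τ² = 1.
β̂_MAP = 54 / (65 + 1) = 54/66 ≈ 0.818.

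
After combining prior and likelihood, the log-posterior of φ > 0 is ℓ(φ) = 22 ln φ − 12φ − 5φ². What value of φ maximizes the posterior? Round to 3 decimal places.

ℓ'(φ) = 22/φ − 12 − 10φ. Setting this to zero and multiplying by φ: 10φ² + 12φ − 22 = 0.
φ = (−12 + √(12² + 4·10·22)) / (2·10) = (−12 + √1024) / 20 = (−12 + 32)/20 = 1.
ℓ''(φ) = −22/φ² − 10 < 0, confirming a maximum.

φ̂_MAP = 1.000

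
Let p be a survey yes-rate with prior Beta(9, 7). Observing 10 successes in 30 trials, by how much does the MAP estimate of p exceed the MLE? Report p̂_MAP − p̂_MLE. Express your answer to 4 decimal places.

Posterior is Beta(19, 27); MAP = (19−1)/(46−2) = 18/44 ≈ 0.40909.
MLE ignores the prior: p̂_MLE = k/n = 10/30 ≈ 0.33333.
Difference = 18/44 − 10/30 = 5/66 ≈ 0.0758.

MAP − MLE = 0.0758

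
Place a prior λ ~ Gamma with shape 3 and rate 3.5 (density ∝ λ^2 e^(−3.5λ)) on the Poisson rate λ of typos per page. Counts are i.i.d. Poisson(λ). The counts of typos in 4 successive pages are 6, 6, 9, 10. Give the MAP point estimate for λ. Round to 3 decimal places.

λ̂_MAP = 4.400

Σxᵢ = 6+6+9+10 = 31, with n = 4.
Posterior ∝ λ^2e^(−3.5λ) · λ^31e^(−4λ) = λ^33e^(−7.5λ), i.e. Gamma(shape=34, rate=7.5).
The mode of a Gamma(a, b) with a ≥ 1 (shape–rate) is (a−1)/b = 33/7.5 ≈ 4.400.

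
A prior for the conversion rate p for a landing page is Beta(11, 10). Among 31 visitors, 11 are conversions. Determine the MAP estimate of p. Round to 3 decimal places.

p̂_MAP = 0.420

Prior: Beta(11, 10).
Data: 11 successes in 31 trials. The binomial likelihood contributes p^11(1−p)^20, so the posterior is Beta(11+11, 10+20) = Beta(22, 30).
For Beta(a, b) with a, b > 1 the mode is (a−1)/(a+b−2) = 21/50 ≈ 0.420.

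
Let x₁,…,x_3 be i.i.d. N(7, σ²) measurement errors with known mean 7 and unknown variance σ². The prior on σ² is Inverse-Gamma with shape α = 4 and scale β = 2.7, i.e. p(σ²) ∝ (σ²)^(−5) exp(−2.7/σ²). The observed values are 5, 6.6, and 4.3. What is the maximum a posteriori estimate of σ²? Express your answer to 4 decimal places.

Sum of squared deviations about the known mean: SS = (5−7)² + (6.6−7)² + (4.3−7)² = 11.45.
The Normal likelihood contributes (σ²)^(−n/2) exp(−SS/(2σ²)), so the posterior is Inverse-Gamma(α + n/2, β + SS/2) = Inverse-Gamma(5.5, 8.425).
The mode of Inverse-Gamma(a, b) is b/(a+1) = 8.425/6.5 ≈ 1.2962.

σ̂²_MAP = 1.2962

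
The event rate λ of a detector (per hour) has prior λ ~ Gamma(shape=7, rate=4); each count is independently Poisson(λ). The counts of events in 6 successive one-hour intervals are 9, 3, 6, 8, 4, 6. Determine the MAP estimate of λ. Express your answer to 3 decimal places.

Σxᵢ = 9+3+6+8+4+6 = 36, with n = 6.
Posterior ∝ λ^6e^(−4λ) · λ^36e^(−6λ) = λ^42e^(−10λ), i.e. Gamma(shape=43, rate=10).
The mode of a Gamma(a, b) with a ≥ 1 (shape–rate) is (a−1)/b = 42/10 ≈ 4.200.

λ̂_MAP = 4.200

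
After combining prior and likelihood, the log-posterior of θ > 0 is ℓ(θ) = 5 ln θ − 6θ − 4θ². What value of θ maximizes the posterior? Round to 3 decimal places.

θ̂_MAP = 0.500

ℓ'(θ) = 5/θ − 6 − 8θ. Setting this to zero and multiplying by θ: 8θ² + 6θ − 5 = 0.
θ = (−6 + √(6² + 4·8·5)) / (2·8) = (−6 + √196) / 16 = (−6 + 14)/16 = 1/2.
ℓ''(θ) = −5/θ² − 8 < 0, confirming a maximum.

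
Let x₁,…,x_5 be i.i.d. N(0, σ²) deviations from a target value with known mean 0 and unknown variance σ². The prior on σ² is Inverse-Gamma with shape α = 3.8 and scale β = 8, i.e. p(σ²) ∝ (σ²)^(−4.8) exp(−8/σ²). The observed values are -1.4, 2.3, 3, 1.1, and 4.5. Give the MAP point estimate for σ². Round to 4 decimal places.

Sum of squared deviations about the known mean: SS = (-1.4−0)² + (2.3−0)² + (3−0)² + (1.1−0)² + (4.5−0)² = 37.71.
The Normal likelihood contributes (σ²)^(−n/2) exp(−SS/(2σ²)), so the posterior is Inverse-Gamma(α + n/2, β + SS/2) = Inverse-Gamma(6.3, 26.855).
The mode of Inverse-Gamma(a, b) is b/(a+1) = 26.855/7.3 ≈ 3.6788.

σ̂²_MAP = 3.6788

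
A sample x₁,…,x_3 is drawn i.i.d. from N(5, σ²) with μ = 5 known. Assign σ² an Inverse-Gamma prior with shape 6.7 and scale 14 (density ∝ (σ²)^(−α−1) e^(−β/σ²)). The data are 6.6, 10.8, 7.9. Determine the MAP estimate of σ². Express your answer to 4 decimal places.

Sum of squared deviations about the known mean: SS = (6.6−5)² + (10.8−5)² + (7.9−5)² = 44.61.
The Normal likelihood contributes (σ²)^(−n/2) exp(−SS/(2σ²)), so the posterior is Inverse-Gamma(α + n/2, β + SS/2) = Inverse-Gamma(8.2, 36.305).
The mode of Inverse-Gamma(a, b) is b/(a+1) = 36.305/9.2 ≈ 3.9462.

σ̂²_MAP = 3.9462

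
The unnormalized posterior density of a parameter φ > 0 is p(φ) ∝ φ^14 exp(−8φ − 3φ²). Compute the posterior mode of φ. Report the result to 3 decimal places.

φ̂_MAP = 1.000

ℓ'(φ) = 14/φ − 8 − 6φ. Setting this to zero and multiplying by φ: 6φ² + 8φ − 14 = 0.
φ = (−8 + √(8² + 4·6·14)) / (2·6) = (−8 + √400) / 12 = (−8 + 20)/12 = 1.
ℓ''(φ) = −14/φ² − 6 < 0, confirming a maximum.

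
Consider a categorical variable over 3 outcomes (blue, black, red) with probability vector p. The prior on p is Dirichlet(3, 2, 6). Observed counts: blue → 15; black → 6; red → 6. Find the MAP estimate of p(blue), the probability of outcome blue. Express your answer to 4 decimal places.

The posterior is Dirichlet(αᵢ + nᵢ) = Dirichlet(18, 8, 12).
For a Dirichlet(a₁,…,a_K) with all aᵢ > 1, the mode has j-th component (aⱼ − 1)/(Σaᵢ − K).
Here Σaᵢ = 38 and K = 3, so p(blue) = (18 − 1)/(38 − 3) = 17/35 ≈ 0.4857.

MAP estimate of p(blue) = 0.4857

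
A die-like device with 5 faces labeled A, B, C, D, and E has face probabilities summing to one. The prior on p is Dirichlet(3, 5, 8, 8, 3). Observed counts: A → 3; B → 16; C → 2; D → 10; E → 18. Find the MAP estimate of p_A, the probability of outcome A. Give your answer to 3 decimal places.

The posterior is Dirichlet(αᵢ + nᵢ) = Dirichlet(6, 21, 10, 18, 21).
For a Dirichlet(a₁,…,a_K) with all aᵢ > 1, the mode has j-th component (aⱼ − 1)/(Σaᵢ − K).
Here Σaᵢ = 76 and K = 5, so p_A = (6 − 1)/(76 − 5) = 5/71 ≈ 0.070.

MAP estimate of p_A = 0.070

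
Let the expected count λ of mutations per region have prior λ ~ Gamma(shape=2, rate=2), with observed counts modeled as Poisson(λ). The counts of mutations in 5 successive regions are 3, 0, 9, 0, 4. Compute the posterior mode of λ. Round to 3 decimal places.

Σxᵢ = 3+0+9+0+4 = 16, with n = 5.
Posterior ∝ λe^(−2λ) · λ^16e^(−5λ) = λ^17e^(−7λ), i.e. Gamma(shape=18, rate=7).
The mode of a Gamma(a, b) with a ≥ 1 (shape–rate) is (a−1)/b = 17/7 ≈ 2.429.

λ̂_MAP = 2.429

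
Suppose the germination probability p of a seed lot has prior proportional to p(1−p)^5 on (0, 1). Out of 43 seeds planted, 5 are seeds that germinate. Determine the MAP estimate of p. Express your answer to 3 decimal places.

The prior density ∝ p(1−p)^5 is the kernel of Beta(2, 6).
Data: 5 successes in 43 trials. The binomial likelihood contributes p^5(1−p)^38, so the posterior is Beta(2+5, 6+38) = Beta(7, 44).
For Beta(a, b) with a, b > 1 the mode is (a−1)/(a+b−2) = 6/49 ≈ 0.122.

p̂_MAP = 0.122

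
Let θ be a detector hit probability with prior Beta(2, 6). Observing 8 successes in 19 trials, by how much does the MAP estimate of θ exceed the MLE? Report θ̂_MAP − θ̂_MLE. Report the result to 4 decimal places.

Posterior is Beta(10, 17); MAP = (10−1)/(27−2) = 9/25 ≈ 0.36000.
MLE ignores the prior: θ̂_MLE = k/n = 8/19 ≈ 0.42105.
Difference = 9/25 − 8/19 = -29/475 ≈ -0.0611.

MAP − MLE = -0.0611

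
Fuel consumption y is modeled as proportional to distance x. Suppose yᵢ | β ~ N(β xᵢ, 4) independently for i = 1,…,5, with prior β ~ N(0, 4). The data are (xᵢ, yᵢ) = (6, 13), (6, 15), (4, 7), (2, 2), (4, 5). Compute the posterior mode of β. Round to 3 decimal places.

log p(β | y) = −Σ(yᵢ − βxᵢ)²/(2·4) − β²/(2·4) + const.
Setting the derivative to zero: Σxᵢ(yᵢ − βxᵢ)/4 − β/4 = 0, so β = Σxᵢyᵢ / (Σxᵢ² + σ²/τ²).
Σxᵢyᵢ = 6·13 + 6·15 + 4·7 + 2·2 + 4·5 = 220; Σxᵢ² = 108; σ²/τ² = 1.
β̂_MAP = 220 / (108 + 1) = 220/109 ≈ 2.018.

β̂_MAP = 2.018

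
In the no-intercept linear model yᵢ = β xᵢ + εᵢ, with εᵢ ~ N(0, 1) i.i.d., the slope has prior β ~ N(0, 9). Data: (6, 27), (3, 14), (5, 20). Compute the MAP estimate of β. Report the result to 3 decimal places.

log p(β | y) = −Σ(yᵢ − βxᵢ)²/(2·1) − β²/(2·9) + const.
Setting the derivative to zero: Σxᵢ(yᵢ − βxᵢ)/1 − β/9 = 0, so β = Σxᵢyᵢ / (Σxᵢ² + σ²/τ²).
Σxᵢyᵢ = 6·27 + 3·14 + 5·20 = 304; Σxᵢ² = 70; σ²/τ² = 1/9.
β̂_MAP = 304 / (70 + 1/9) = 304/(631/9) = 2736/631 ≈ 4.336.

β̂_MAP = 4.336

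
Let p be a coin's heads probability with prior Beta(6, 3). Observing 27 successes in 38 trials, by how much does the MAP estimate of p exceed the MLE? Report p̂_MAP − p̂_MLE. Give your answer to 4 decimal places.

Posterior is Beta(33, 14); MAP = (33−1)/(47−2) = 32/45 ≈ 0.71111.
MLE ignores the prior: p̂_MLE = k/n = 27/38 ≈ 0.71053.
Difference = 32/45 − 27/38 = 1/1710 ≈ 0.0006.

MAP − MLE = 0.0006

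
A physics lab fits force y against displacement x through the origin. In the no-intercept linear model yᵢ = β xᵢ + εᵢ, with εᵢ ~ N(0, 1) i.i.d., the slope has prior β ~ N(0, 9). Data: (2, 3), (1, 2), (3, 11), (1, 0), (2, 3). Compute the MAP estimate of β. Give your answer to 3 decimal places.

β̂_MAP = 2.459

log p(β | y) = −Σ(yᵢ − βxᵢ)²/(2·1) − β²/(2·9) + const.
Setting the derivative to zero: Σxᵢ(yᵢ − βxᵢ)/1 − β/9 = 0, so β = Σxᵢyᵢ / (Σxᵢ² + σ²/τ²).
Σxᵢyᵢ = 2·3 + 1·2 + 3·11 + 1·0 + 2·3 = 47; Σxᵢ² = 19; σ²/τ² = 1/9.
β̂_MAP = 47 / (19 + 1/9) = 47/(172/9) = 423/172 ≈ 2.459.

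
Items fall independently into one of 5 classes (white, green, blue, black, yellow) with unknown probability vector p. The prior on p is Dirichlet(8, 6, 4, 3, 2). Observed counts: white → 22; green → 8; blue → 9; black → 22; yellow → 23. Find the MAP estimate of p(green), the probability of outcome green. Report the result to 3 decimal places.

MAP estimate of p(green) = 0.127

The posterior is Dirichlet(αᵢ + nᵢ) = Dirichlet(30, 14, 13, 25, 25).
For a Dirichlet(a₁,…,a_K) with all aᵢ > 1, the mode has j-th component (aⱼ − 1)/(Σaᵢ − K).
Here Σaᵢ = 107 and K = 5, so p(green) = (14 − 1)/(107 − 5) = 13/102 ≈ 0.127.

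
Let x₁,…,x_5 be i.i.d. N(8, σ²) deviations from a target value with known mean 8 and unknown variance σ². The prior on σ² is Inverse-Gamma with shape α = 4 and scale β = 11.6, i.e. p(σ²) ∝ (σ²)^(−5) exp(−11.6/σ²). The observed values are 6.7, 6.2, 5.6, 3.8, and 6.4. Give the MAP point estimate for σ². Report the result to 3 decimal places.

Sum of squared deviations about the known mean: SS = (6.7−8)² + (6.2−8)² + (5.6−8)² + (3.8−8)² + (6.4−8)² = 30.89.
The Normal likelihood contributes (σ²)^(−n/2) exp(−SS/(2σ²)), so the posterior is Inverse-Gamma(α + n/2, β + SS/2) = Inverse-Gamma(6.5, 27.045).
The mode of Inverse-Gamma(a, b) is b/(a+1) = 27.045/7.5 ≈ 3.606.

σ̂²_MAP = 3.606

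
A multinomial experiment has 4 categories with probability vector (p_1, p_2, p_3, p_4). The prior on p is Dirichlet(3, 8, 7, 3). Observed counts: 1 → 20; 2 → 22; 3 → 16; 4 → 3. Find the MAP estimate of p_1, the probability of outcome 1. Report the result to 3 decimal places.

The posterior is Dirichlet(αᵢ + nᵢ) = Dirichlet(23, 30, 23, 6).
For a Dirichlet(a₁,…,a_K) with all aᵢ > 1, the mode has j-th component (aⱼ − 1)/(Σaᵢ − K).
Here Σaᵢ = 82 and K = 4, so p_1 = (23 − 1)/(82 − 4) = 22/78 ≈ 0.282.

MAP estimate: 0.282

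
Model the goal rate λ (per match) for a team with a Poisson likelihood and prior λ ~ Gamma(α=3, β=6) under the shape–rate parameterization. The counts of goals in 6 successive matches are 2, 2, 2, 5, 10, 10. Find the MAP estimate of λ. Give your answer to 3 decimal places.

λ̂_MAP = 2.750

Σxᵢ = 2+2+2+5+10+10 = 31, with n = 6.
Posterior ∝ λ^2e^(−6λ) · λ^31e^(−6λ) = λ^33e^(−12λ), i.e. Gamma(shape=34, rate=12).
The mode of a Gamma(a, b) with a ≥ 1 (shape–rate) is (a−1)/b = 33/12 ≈ 2.750.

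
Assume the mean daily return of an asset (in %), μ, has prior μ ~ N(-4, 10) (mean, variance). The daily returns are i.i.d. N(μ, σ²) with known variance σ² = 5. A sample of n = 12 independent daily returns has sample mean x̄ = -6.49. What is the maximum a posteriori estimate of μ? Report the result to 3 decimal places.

n = 12, x̄ = -6.49.
For a Normal prior and Normal likelihood with known variance, the posterior is Normal; its mode equals its mean, the precision-weighted average.
Prior precision 1/σ₀² = 1/10 = 0.1; data precision n/σ² = 12/5 = 2.4.
μ̂ = (0.1·(-4) + 2.4·(-6.49)) / (0.1 + 2.4) = (-15.976)/2.5 = -6.3904 ≈ -6.390.

μ̂_MAP = -6.390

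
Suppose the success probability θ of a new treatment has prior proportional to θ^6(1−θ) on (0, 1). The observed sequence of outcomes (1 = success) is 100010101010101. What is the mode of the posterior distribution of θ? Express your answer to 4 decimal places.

The prior density ∝ θ^6(1−θ)^1 is the kernel of Beta(7, 2).
Data: 7 successes in 15 trials (from the sequence). The binomial likelihood contributes θ^7(1−θ)^8, so the posterior is Beta(7+7, 2+8) = Beta(14, 10).
For Beta(a, b) with a, b > 1 the mode is (a−1)/(a+b−2) = 13/22 ≈ 0.5909.

θ̂_MAP = 0.5909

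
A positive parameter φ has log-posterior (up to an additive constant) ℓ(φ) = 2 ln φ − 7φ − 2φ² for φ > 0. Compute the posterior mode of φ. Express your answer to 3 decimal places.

φ̂_MAP = 0.250

ℓ'(φ) = 2/φ − 7 − 4φ. Setting this to zero and multiplying by φ: 4φ² + 7φ − 2 = 0.
φ = (−7 + √(7² + 4·4·2)) / (2·4) = (−7 + √81) / 8 = (−7 + 9)/8 = 1/4.
ℓ''(φ) = −2/φ² − 4 < 0, confirming a maximum.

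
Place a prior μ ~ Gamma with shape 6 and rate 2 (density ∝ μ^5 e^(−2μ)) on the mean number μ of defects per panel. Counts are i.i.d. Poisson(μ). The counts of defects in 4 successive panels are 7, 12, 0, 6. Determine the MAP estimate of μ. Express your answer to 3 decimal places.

Σxᵢ = 7+12+0+6 = 25, with n = 4.
Posterior ∝ μ^5e^(−2μ) · μ^25e^(−4μ) = μ^30e^(−6μ), i.e. Gamma(shape=31, rate=6).
The mode of a Gamma(a, b) with a ≥ 1 (shape–rate) is (a−1)/b = 30/6 ≈ 5.000.

μ̂_MAP = 5.000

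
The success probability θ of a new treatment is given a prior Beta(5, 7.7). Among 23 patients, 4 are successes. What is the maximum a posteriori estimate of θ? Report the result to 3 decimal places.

θ̂_MAP = 0.237

Prior: Beta(5, 7.7).
Data: 4 successes in 23 trials. The binomial likelihood contributes θ^4(1−θ)^19, so the posterior is Beta(5+4, 7.7+19) = Beta(9, 26.7).
For Beta(a, b) with a, b > 1 the mode is (a−1)/(a+b−2) = 8/33.7 ≈ 0.237.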